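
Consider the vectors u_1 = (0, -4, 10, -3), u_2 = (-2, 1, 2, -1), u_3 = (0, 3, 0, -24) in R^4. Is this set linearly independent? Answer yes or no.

Form the matrix with these vectors as rows and row reduce.
Swap R1 ↔ R2
R3 ← R3 + (3/4)·R2: [0, 0, 15/2, -105/4]
3 nonzero rows, so the 3 vectors span a space of dimension 3.
Since 3 = 3, the vectors are linearly independent.

yes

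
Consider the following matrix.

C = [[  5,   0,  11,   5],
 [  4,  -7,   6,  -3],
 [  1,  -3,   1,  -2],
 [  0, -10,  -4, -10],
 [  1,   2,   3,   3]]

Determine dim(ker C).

Row reduce to echelon form.
R2 ← R2 − (4/5)·R1: [0, -7, -14/5, -7]
R3 ← R3 − (1/5)·R1: [0, -3, -6/5, -3]
R5 ← R5 − (1/5)·R1: [0, 2, 4/5, 2]
R3 ← R3 − (3/7)·R2: [0, 0, 0, 0]
R4 ← R4 − (10/7)·R2: [0, 0, 0, 0]
R5 ← R5 + (2/7)·R2: [0, 0, 0, 0]
2 nonzero rows, so rank(C) = 2.
C has 4 columns; by rank–nullity, nullity = 4 − 2 = 2.

2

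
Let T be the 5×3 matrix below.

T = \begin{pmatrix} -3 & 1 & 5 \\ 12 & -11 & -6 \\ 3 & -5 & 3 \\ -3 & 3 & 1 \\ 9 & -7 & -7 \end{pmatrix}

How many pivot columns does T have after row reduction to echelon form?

Row reduce to echelon form.
R2 ← R2 + (4)·R1: [0, -7, 14]
R3 ← R3 + R1: [0, -4, 8]
R4 ← R4 − R1: [0, 2, -4]
R5 ← R5 + (3)·R1: [0, -4, 8]
R3 ← R3 − (4/7)·R2: [0, 0, 0]
R4 ← R4 + (2/7)·R2: [0, 0, 0]
R5 ← R5 − (4/7)·R2: [0, 0, 0]
Echelon form has 2 nonzero rows, so rank(T) = 2.
Each nonzero row contributes one pivot column: 2 pivot columns.

2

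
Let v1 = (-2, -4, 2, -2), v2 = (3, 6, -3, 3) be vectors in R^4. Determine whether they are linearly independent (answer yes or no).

Form the matrix with these vectors as rows and row reduce.
R2 ← R2 + (3/2)·R1: [0, 0, 0, 0]
1 nonzero row, so the 2 vectors span a space of dimension 1.
Since 1 < 2, the vectors are linearly dependent.

no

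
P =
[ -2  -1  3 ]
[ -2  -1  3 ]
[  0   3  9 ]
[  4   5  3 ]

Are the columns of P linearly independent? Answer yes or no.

no

Row reduce P to echelon form.
R2 ← R2 − R1: [0, 0, 0]
R4 ← R4 + (2)·R1: [0, 3, 9]
Swap R2 ↔ R3
R4 ← R4 − R2: [0, 0, 0]
2 pivots among 3 columns.
Only 2 < 3 pivot columns, so the columns are linearly dependent.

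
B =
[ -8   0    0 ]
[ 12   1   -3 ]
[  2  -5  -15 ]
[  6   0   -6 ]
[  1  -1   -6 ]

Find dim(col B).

3

Row reduce to echelon form.
R2 ← R2 + (3/2)·R1: [0, 1, -3]
R3 ← R3 + (1/4)·R1: [0, -5, -15]
R4 ← R4 + (3/4)·R1: [0, 0, -6]
R5 ← R5 + (1/8)·R1: [0, -1, -6]
R3 ← R3 + (5)·R2: [0, 0, -30]
R5 ← R5 + R2: [0, 0, -9]
R4 ← R4 − (1/5)·R3: [0, 0, 0]
R5 ← R5 − (3/10)·R3: [0, 0, 0]
Echelon form has 3 nonzero rows, so rank(B) = 3.
The column space has dimension equal to the rank: 3.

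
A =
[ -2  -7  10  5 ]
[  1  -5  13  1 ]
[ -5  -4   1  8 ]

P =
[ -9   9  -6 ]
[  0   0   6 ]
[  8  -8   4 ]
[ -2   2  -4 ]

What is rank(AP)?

2

First compute AP:
[[ 88, -88, -10],
 [ 93, -93,  12],
 [ 37, -37, -22]]
Now row reduce the product.
R2 ← R2 − (93/88)·R1: [0, 0, 993/44]
R3 ← R3 − (37/88)·R1: [0, 0, -783/44]
R3 ← R3 + (261/331)·R2: [0, 0, 0]
2 nonzero rows, so rank(AP) = 2.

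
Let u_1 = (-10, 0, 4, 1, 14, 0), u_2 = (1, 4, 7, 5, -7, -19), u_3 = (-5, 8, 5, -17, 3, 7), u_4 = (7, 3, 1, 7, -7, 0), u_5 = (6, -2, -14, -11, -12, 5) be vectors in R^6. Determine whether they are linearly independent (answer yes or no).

Form the matrix with these vectors as rows and row reduce.
R2 ← R2 + (1/10)·R1: [0, 4, 37/5, 51/10, -28/5, -19]
R3 ← R3 − (1/2)·R1: [0, 8, 3, -35/2, -4, 7]
R4 ← R4 + (7/10)·R1: [0, 3, 19/5, 77/10, 14/5, 0]
R5 ← R5 + (3/5)·R1: [0, -2, -58/5, -52/5, -18/5, 5]
R3 ← R3 − (2)·R2: [0, 0, -59/5, -277/10, 36/5, 45]
R4 ← R4 − (3/4)·R2: [0, 0, -7/4, 31/8, 7, 57/4]
R5 ← R5 + (1/2)·R2: [0, 0, -79/10, -157/20, -32/5, -9/2]
R4 ← R4 − (35/236)·R3: [0, 0, 0, 471/59, 350/59, 447/59]
R5 ← R5 − (79/118)·R3: [0, 0, 0, 631/59, -662/59, -2043/59]
R5 ← R5 − (631/471)·R4: [0, 0, 0, 0, -9028/471, -7030/157]
5 nonzero rows, so the 5 vectors span a space of dimension 5.
Since 5 = 5, the vectors are linearly independent.

yes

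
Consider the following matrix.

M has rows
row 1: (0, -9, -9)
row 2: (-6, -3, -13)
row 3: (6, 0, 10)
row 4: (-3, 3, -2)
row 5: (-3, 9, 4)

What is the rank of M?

2

Row reduce to echelon form.
Swap R1 ↔ R2
R3 ← R3 + R1: [0, -3, -3]
R4 ← R4 − (1/2)·R1: [0, 9/2, 9/2]
R5 ← R5 − (1/2)·R1: [0, 21/2, 21/2]
R3 ← R3 − (1/3)·R2: [0, 0, 0]
R4 ← R4 + (1/2)·R2: [0, 0, 0]
R5 ← R5 + (7/6)·R2: [0, 0, 0]
Echelon form has 2 nonzero rows, so rank(M) = 2.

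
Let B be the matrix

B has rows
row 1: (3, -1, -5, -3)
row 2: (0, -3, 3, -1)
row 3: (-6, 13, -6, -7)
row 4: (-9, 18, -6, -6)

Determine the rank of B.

3

Row reduce to echelon form.
R3 ← R3 + (2)·R1: [0, 11, -16, -13]
R4 ← R4 + (3)·R1: [0, 15, -21, -15]
R3 ← R3 + (11/3)·R2: [0, 0, -5, -50/3]
R4 ← R4 + (5)·R2: [0, 0, -6, -20]
R4 ← R4 − (6/5)·R3: [0, 0, 0, 0]
Echelon form has 3 nonzero rows, so rank(B) = 3.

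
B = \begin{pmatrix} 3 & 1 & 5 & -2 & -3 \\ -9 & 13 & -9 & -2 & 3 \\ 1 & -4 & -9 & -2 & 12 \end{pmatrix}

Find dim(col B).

Row reduce to echelon form.
R2 ← R2 + (3)·R1: [0, 16, 6, -8, -6]
R3 ← R3 − (1/3)·R1: [0, -13/3, -32/3, -4/3, 13]
R3 ← R3 + (13/48)·R2: [0, 0, -217/24, -7/2, 91/8]
Echelon form has 3 nonzero rows, so rank(B) = 3.
The column space has dimension equal to the rank: 3.

3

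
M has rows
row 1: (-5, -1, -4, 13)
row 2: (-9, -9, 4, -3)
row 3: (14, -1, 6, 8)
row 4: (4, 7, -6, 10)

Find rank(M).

3

Row reduce to echelon form.
R2 ← R2 − (9/5)·R1: [0, -36/5, 56/5, -132/5]
R3 ← R3 + (14/5)·R1: [0, -19/5, -26/5, 222/5]
R4 ← R4 + (4/5)·R1: [0, 31/5, -46/5, 102/5]
R3 ← R3 − (19/36)·R2: [0, 0, -100/9, 175/3]
R4 ← R4 + (31/36)·R2: [0, 0, 4/9, -7/3]
R4 ← R4 + (1/25)·R3: [0, 0, 0, 0]
Echelon form has 3 nonzero rows, so rank(M) = 3.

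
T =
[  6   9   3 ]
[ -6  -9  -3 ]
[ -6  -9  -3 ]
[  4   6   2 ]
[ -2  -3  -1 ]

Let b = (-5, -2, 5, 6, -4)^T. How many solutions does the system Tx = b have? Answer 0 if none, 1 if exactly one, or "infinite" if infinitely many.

0

Row reduce the augmented matrix [T | b].
R2 ← R2 + R1: [0, 0, 0, -7]
R3 ← R3 + R1: [0, 0, 0, 0]
R4 ← R4 − (2/3)·R1: [0, 0, 0, 28/3]
R5 ← R5 + (1/3)·R1: [0, 0, 0, -17/3]
R4 ← R4 + (4/3)·R2: [0, 0, 0, 0]
R5 ← R5 − (17/21)·R2: [0, 0, 0, 0]
The echelon form has 2 nonzero rows; the last pivot sits in the augmented column, so rank(T) = 1 but rank([T|b]) = 2.
Since the ranks differ, the system is inconsistent.
It has no solutions.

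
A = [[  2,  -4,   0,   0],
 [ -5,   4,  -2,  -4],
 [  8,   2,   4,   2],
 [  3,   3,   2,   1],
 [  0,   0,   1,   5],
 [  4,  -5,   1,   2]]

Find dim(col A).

Row reduce to echelon form.
R2 ← R2 + (5/2)·R1: [0, -6, -2, -4]
R3 ← R3 − (4)·R1: [0, 18, 4, 2]
R4 ← R4 − (3/2)·R1: [0, 9, 2, 1]
R6 ← R6 − (2)·R1: [0, 3, 1, 2]
R3 ← R3 + (3)·R2: [0, 0, -2, -10]
R4 ← R4 + (3/2)·R2: [0, 0, -1, -5]
R6 ← R6 + (1/2)·R2: [0, 0, 0, 0]
R4 ← R4 − (1/2)·R3: [0, 0, 0, 0]
R5 ← R5 + (1/2)·R3: [0, 0, 0, 0]
Echelon form has 3 nonzero rows, so rank(A) = 3.
The column space has dimension equal to the rank: 3.

3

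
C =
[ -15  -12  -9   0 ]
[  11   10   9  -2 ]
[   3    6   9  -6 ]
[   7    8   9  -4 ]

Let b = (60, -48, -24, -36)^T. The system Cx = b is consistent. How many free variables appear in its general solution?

Row reduce the augmented matrix [C | b].
R2 ← R2 + (11/15)·R1: [0, 6/5, 12/5, -2, -4]
R3 ← R3 + (1/5)·R1: [0, 18/5, 36/5, -6, -12]
R4 ← R4 + (7/15)·R1: [0, 12/5, 24/5, -4, -8]
R3 ← R3 − (3)·R2: [0, 0, 0, 0, 0]
R4 ← R4 − (2)·R2: [0, 0, 0, 0, 0]
The echelon form has 2 nonzero rows, and every pivot lies in the first 4 columns, so rank(C) = rank([C|b]) = 2.
The system is consistent.
Free variables = (unknowns) − (rank) = 4 − 2 = 2.

2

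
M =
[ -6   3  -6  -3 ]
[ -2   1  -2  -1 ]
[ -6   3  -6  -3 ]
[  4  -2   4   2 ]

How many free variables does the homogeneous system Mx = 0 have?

3

Row reduce to echelon form.
R2 ← R2 − (1/3)·R1: [0, 0, 0, 0]
R3 ← R3 − R1: [0, 0, 0, 0]
R4 ← R4 + (2/3)·R1: [0, 0, 0, 0]
1 nonzero row, so rank(M) = 1.
M has 4 columns; by rank–nullity, nullity = 4 − 1 = 3.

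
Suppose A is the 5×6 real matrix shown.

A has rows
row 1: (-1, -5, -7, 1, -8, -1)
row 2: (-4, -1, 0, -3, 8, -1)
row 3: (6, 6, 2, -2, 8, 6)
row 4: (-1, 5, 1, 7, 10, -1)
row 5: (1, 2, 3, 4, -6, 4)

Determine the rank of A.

Row reduce to echelon form.
R2 ← R2 − (4)·R1: [0, 19, 28, -7, 40, 3]
R3 ← R3 + (6)·R1: [0, -24, -40, 4, -40, 0]
R4 ← R4 − R1: [0, 10, 8, 6, 18, 0]
R5 ← R5 + R1: [0, -3, -4, 5, -14, 3]
R3 ← R3 + (24/19)·R2: [0, 0, -88/19, -92/19, 200/19, 72/19]
R4 ← R4 − (10/19)·R2: [0, 0, -128/19, 184/19, -58/19, -30/19]
R5 ← R5 + (3/19)·R2: [0, 0, 8/19, 74/19, -146/19, 66/19]
R4 ← R4 − (16/11)·R3: [0, 0, 0, 184/11, -202/11, -78/11]
R5 ← R5 + (1/11)·R3: [0, 0, 0, 38/11, -74/11, 42/11]
R5 ← R5 − (19/92)·R4: [0, 0, 0, 0, -135/46, 243/46]
Echelon form has 5 nonzero rows, so rank(A) = 5.

5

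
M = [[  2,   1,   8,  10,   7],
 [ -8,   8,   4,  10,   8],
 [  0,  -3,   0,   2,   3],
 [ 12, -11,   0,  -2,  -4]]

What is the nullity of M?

Row reduce to echelon form.
R2 ← R2 + (4)·R1: [0, 12, 36, 50, 36]
R4 ← R4 − (6)·R1: [0, -17, -48, -62, -46]
R3 ← R3 + (1/4)·R2: [0, 0, 9, 29/2, 12]
R4 ← R4 + (17/12)·R2: [0, 0, 3, 53/6, 5]
R4 ← R4 − (1/3)·R3: [0, 0, 0, 4, 1]
4 nonzero rows, so rank(M) = 4.
M has 5 columns; by rank–nullity, nullity = 5 − 4 = 1.

1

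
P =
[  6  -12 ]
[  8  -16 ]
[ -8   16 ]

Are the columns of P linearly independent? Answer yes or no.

Row reduce P to echelon form.
R2 ← R2 − (4/3)·R1: [0, 0]
R3 ← R3 + (4/3)·R1: [0, 0]
1 pivot among 2 columns.
Only 1 < 2 pivot columns, so the columns are linearly dependent.

no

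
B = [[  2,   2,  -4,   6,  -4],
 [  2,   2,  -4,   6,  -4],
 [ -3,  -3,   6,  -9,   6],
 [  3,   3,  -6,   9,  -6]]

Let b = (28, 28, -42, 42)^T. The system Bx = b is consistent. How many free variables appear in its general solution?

4

Row reduce the augmented matrix [B | b].
R2 ← R2 − R1: [0, 0, 0, 0, 0, 0]
R3 ← R3 + (3/2)·R1: [0, 0, 0, 0, 0, 0]
R4 ← R4 − (3/2)·R1: [0, 0, 0, 0, 0, 0]
The echelon form has 1 nonzero rows, and every pivot lies in the first 5 columns, so rank(B) = rank([B|b]) = 1.
The system is consistent.
Free variables = (unknowns) − (rank) = 5 − 1 = 4.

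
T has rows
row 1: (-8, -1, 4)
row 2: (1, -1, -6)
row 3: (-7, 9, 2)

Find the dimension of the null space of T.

0

Row reduce to echelon form.
R2 ← R2 + (1/8)·R1: [0, -9/8, -11/2]
R3 ← R3 − (7/8)·R1: [0, 79/8, -3/2]
R3 ← R3 + (79/9)·R2: [0, 0, -448/9]
3 nonzero rows, so rank(T) = 3.
T has 3 columns; by rank–nullity, nullity = 3 − 3 = 0.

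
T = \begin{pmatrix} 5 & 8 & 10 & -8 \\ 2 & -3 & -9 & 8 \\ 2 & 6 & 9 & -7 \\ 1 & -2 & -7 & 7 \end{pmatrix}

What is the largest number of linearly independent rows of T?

3

Row reduce to echelon form.
R2 ← R2 − (2/5)·R1: [0, -31/5, -13, 56/5]
R3 ← R3 − (2/5)·R1: [0, 14/5, 5, -19/5]
R4 ← R4 − (1/5)·R1: [0, -18/5, -9, 43/5]
R3 ← R3 + (14/31)·R2: [0, 0, -27/31, 39/31]
R4 ← R4 − (18/31)·R2: [0, 0, -45/31, 65/31]
R4 ← R4 − (5/3)·R3: [0, 0, 0, 0]
Echelon form has 3 nonzero rows, so rank(T) = 3.
The rank gives the maximum number of linearly independent rows: 3.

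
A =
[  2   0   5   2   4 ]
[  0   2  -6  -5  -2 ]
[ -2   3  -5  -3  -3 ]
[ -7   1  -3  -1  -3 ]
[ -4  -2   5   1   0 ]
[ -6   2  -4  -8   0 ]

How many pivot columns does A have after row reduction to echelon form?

Row reduce to echelon form.
R3 ← R3 + R1: [0, 3, 0, -1, 1]
R4 ← R4 + (7/2)·R1: [0, 1, 29/2, 6, 11]
R5 ← R5 + (2)·R1: [0, -2, 15, 5, 8]
R6 ← R6 + (3)·R1: [0, 2, 11, -2, 12]
R3 ← R3 − (3/2)·R2: [0, 0, 9, 13/2, 4]
R4 ← R4 − (1/2)·R2: [0, 0, 35/2, 17/2, 12]
R5 ← R5 + R2: [0, 0, 9, 0, 6]
R6 ← R6 − R2: [0, 0, 17, 3, 14]
R4 ← R4 − (35/18)·R3: [0, 0, 0, -149/36, 38/9]
R5 ← R5 − R3: [0, 0, 0, -13/2, 2]
R6 ← R6 − (17/9)·R3: [0, 0, 0, -167/18, 58/9]
R5 ← R5 − (234/149)·R4: [0, 0, 0, 0, -690/149]
R6 ← R6 − (334/149)·R4: [0, 0, 0, 0, -450/149]
R6 ← R6 − (15/23)·R5: [0, 0, 0, 0, 0]
Echelon form has 5 nonzero rows, so rank(A) = 5.
Each nonzero row contributes one pivot column: 5 pivot columns.

5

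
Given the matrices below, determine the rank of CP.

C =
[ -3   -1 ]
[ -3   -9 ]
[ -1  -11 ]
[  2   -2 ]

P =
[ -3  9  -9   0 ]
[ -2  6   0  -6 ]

2

First compute CP:
[[ 11, -33,  27,   6],
 [ 27, -81,  27,  54],
 [ 25, -75,   9,  66],
 [ -2,   6, -18,  12]]
Now row reduce the product.
R2 ← R2 − (27/11)·R1: [0, 0, -432/11, 432/11]
R3 ← R3 − (25/11)·R1: [0, 0, -576/11, 576/11]
R4 ← R4 + (2/11)·R1: [0, 0, -144/11, 144/11]
R3 ← R3 − (4/3)·R2: [0, 0, 0, 0]
R4 ← R4 − (1/3)·R2: [0, 0, 0, 0]
2 nonzero rows, so rank(CP) = 2.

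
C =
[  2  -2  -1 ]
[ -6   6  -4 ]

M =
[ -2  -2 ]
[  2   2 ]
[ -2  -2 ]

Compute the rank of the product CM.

1

First compute CM:
[[ -6,  -6],
 [ 32,  32]]
Now row reduce the product.
R2 ← R2 + (16/3)·R1: [0, 0]
1 nonzero row, so rank(CM) = 1.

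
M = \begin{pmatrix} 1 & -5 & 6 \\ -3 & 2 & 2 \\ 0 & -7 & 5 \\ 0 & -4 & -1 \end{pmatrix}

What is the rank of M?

3

Row reduce to echelon form.
R2 ← R2 + (3)·R1: [0, -13, 20]
R3 ← R3 − (7/13)·R2: [0, 0, -75/13]
R4 ← R4 − (4/13)·R2: [0, 0, -93/13]
R4 ← R4 − (31/25)·R3: [0, 0, 0]
Echelon form has 3 nonzero rows, so rank(M) = 3.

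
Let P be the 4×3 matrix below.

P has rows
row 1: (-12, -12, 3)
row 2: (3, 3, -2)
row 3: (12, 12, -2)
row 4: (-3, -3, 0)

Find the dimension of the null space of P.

1

Row reduce to echelon form.
R2 ← R2 + (1/4)·R1: [0, 0, -5/4]
R3 ← R3 + R1: [0, 0, 1]
R4 ← R4 − (1/4)·R1: [0, 0, -3/4]
R3 ← R3 + (4/5)·R2: [0, 0, 0]
R4 ← R4 − (3/5)·R2: [0, 0, 0]
2 nonzero rows, so rank(P) = 2.
P has 3 columns; by rank–nullity, nullity = 3 − 2 = 1.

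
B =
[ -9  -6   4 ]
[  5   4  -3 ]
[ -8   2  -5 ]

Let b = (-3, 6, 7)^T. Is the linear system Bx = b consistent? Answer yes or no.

Row reduce the augmented matrix [B | b].
R2 ← R2 + (5/9)·R1: [0, 2/3, -7/9, 13/3]
R3 ← R3 − (8/9)·R1: [0, 22/3, -77/9, 29/3]
R3 ← R3 − (11)·R2: [0, 0, 0, -38]
The echelon form has 3 nonzero rows; the last pivot sits in the augmented column, so rank(B) = 2 but rank([B|b]) = 3.
Since the ranks differ, the system is inconsistent.

no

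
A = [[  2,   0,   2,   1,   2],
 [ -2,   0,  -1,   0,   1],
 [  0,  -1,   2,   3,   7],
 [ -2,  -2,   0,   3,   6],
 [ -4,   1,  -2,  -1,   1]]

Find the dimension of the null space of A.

Row reduce to echelon form.
R2 ← R2 + R1: [0, 0, 1, 1, 3]
R4 ← R4 + R1: [0, -2, 2, 4, 8]
R5 ← R5 + (2)·R1: [0, 1, 2, 1, 5]
Swap R2 ↔ R3
R4 ← R4 − (2)·R2: [0, 0, -2, -2, -6]
R5 ← R5 + R2: [0, 0, 4, 4, 12]
R4 ← R4 + (2)·R3: [0, 0, 0, 0, 0]
R5 ← R5 − (4)·R3: [0, 0, 0, 0, 0]
3 nonzero rows, so rank(A) = 3.
A has 5 columns; by rank–nullity, nullity = 5 − 3 = 2.

2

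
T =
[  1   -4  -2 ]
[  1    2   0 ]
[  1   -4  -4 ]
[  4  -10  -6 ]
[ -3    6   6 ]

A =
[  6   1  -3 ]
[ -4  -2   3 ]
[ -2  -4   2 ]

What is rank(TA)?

First compute TA:
[[ 26,  17, -19],
 [ -2,  -3,   3],
 [ 30,  25, -23],
 [ 76,  48, -54],
 [-54, -39,  39]]
Now row reduce the product.
R2 ← R2 + (1/13)·R1: [0, -22/13, 20/13]
R3 ← R3 − (15/13)·R1: [0, 70/13, -14/13]
R4 ← R4 − (38/13)·R1: [0, -22/13, 20/13]
R5 ← R5 + (27/13)·R1: [0, -48/13, -6/13]
R3 ← R3 + (35/11)·R2: [0, 0, 42/11]
R4 ← R4 − R2: [0, 0, 0]
R5 ← R5 − (24/11)·R2: [0, 0, -42/11]
R5 ← R5 + R3: [0, 0, 0]
3 nonzero rows, so rank(TA) = 3.

3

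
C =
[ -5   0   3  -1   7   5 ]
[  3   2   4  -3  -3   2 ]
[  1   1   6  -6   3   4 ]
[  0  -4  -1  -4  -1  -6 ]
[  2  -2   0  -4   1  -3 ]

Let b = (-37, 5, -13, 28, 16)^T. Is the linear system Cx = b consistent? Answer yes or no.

yes

Row reduce the augmented matrix [C | b].
R2 ← R2 + (3/5)·R1: [0, 2, 29/5, -18/5, 6/5, 5, -86/5]
R3 ← R3 + (1/5)·R1: [0, 1, 33/5, -31/5, 22/5, 5, -102/5]
R5 ← R5 + (2/5)·R1: [0, -2, 6/5, -22/5, 19/5, -1, 6/5]
R3 ← R3 − (1/2)·R2: [0, 0, 37/10, -22/5, 19/5, 5/2, -59/5]
R4 ← R4 + (2)·R2: [0, 0, 53/5, -56/5, 7/5, 4, -32/5]
R5 ← R5 + R2: [0, 0, 7, -8, 5, 4, -16]
R4 ← R4 − (106/37)·R3: [0, 0, 0, 52/37, -351/37, -117/37, 1014/37]
R5 ← R5 − (70/37)·R3: [0, 0, 0, 12/37, -81/37, -27/37, 234/37]
R5 ← R5 − (3/13)·R4: [0, 0, 0, 0, 0, 0, 0]
The echelon form has 4 nonzero rows, and every pivot lies in the first 6 columns, so rank(C) = rank([C|b]) = 4.
The system is consistent.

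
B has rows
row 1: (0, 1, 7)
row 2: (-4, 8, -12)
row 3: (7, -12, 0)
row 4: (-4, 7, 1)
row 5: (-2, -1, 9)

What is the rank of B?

Row reduce to echelon form.
Swap R1 ↔ R2
R3 ← R3 + (7/4)·R1: [0, 2, -21]
R4 ← R4 − R1: [0, -1, 13]
R5 ← R5 − (1/2)·R1: [0, -5, 15]
R3 ← R3 − (2)·R2: [0, 0, -35]
R4 ← R4 + R2: [0, 0, 20]
R5 ← R5 + (5)·R2: [0, 0, 50]
R4 ← R4 + (4/7)·R3: [0, 0, 0]
R5 ← R5 + (10/7)·R3: [0, 0, 0]
Echelon form has 3 nonzero rows, so rank(B) = 3.

3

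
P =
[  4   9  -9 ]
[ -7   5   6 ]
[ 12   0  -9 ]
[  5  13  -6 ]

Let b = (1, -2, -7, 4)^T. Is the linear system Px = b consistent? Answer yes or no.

no

Row reduce the augmented matrix [P | b].
R2 ← R2 + (7/4)·R1: [0, 83/4, -39/4, -1/4]
R3 ← R3 − (3)·R1: [0, -27, 18, -10]
R4 ← R4 − (5/4)·R1: [0, 7/4, 21/4, 11/4]
R3 ← R3 + (108/83)·R2: [0, 0, 441/83, -857/83]
R4 ← R4 − (7/83)·R2: [0, 0, 504/83, 230/83]
R4 ← R4 − (8/7)·R3: [0, 0, 0, 102/7]
The echelon form has 4 nonzero rows; the last pivot sits in the augmented column, so rank(P) = 3 but rank([P|b]) = 4.
Since the ranks differ, the system is inconsistent.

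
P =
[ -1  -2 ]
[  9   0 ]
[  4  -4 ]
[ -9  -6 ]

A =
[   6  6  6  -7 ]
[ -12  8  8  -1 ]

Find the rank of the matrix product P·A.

First compute PA:
[[ 18, -22, -22,   9],
 [ 54,  54,  54, -63],
 [ 72,  -8,  -8, -24],
 [ 18, -102, -102,  69]]
Now row reduce the product.
R2 ← R2 − (3)·R1: [0, 120, 120, -90]
R3 ← R3 − (4)·R1: [0, 80, 80, -60]
R4 ← R4 − R1: [0, -80, -80, 60]
R3 ← R3 − (2/3)·R2: [0, 0, 0, 0]
R4 ← R4 + (2/3)·R2: [0, 0, 0, 0]
2 nonzero rows, so rank(PA) = 2.

2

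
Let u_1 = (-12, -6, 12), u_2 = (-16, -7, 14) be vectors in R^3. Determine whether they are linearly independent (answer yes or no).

yes

Form the matrix with these vectors as rows and row reduce.
R2 ← R2 − (4/3)·R1: [0, 1, -2]
2 nonzero rows, so the 2 vectors span a space of dimension 2.
Since 2 = 2, the vectors are linearly independent.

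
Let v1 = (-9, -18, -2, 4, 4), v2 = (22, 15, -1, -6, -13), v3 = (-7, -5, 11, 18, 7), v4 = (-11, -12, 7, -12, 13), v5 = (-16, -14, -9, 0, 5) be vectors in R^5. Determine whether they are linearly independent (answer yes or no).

no

Form the matrix with these vectors as rows and row reduce.
R2 ← R2 + (22/9)·R1: [0, -29, -53/9, 34/9, -29/9]
R3 ← R3 − (7/9)·R1: [0, 9, 113/9, 134/9, 35/9]
R4 ← R4 − (11/9)·R1: [0, 10, 85/9, -152/9, 73/9]
R5 ← R5 − (16/9)·R1: [0, 18, -49/9, -64/9, -19/9]
R3 ← R3 + (9/29)·R2: [0, 0, 2800/261, 4192/261, 26/9]
R4 ← R4 + (10/29)·R2: [0, 0, 215/29, -452/29, 7]
R5 ← R5 + (18/29)·R2: [0, 0, -2375/261, -1244/261, -37/9]
R4 ← R4 − (387/560)·R3: [0, 0, 0, -934/35, 1401/280]
R5 ← R5 + (95/112)·R3: [0, 0, 0, 62/7, -93/56]
R5 ← R5 + (155/467)·R4: [0, 0, 0, 0, 0]
4 nonzero rows, so the 5 vectors span a space of dimension 4.
Since 4 < 5, the vectors are linearly dependent.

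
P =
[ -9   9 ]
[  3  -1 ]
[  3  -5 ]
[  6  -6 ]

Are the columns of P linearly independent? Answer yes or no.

Row reduce P to echelon form.
R2 ← R2 + (1/3)·R1: [0, 2]
R3 ← R3 + (1/3)·R1: [0, -2]
R4 ← R4 + (2/3)·R1: [0, 0]
R3 ← R3 + R2: [0, 0]
2 pivots among 2 columns.
Every column is a pivot column, so the columns are linearly independent.

yes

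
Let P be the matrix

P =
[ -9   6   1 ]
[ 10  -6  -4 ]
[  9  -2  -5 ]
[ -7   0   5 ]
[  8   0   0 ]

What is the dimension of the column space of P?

3

Row reduce to echelon form.
R2 ← R2 + (10/9)·R1: [0, 2/3, -26/9]
R3 ← R3 + R1: [0, 4, -4]
R4 ← R4 − (7/9)·R1: [0, -14/3, 38/9]
R5 ← R5 + (8/9)·R1: [0, 16/3, 8/9]
R3 ← R3 − (6)·R2: [0, 0, 40/3]
R4 ← R4 + (7)·R2: [0, 0, -16]
R5 ← R5 − (8)·R2: [0, 0, 24]
R4 ← R4 + (6/5)·R3: [0, 0, 0]
R5 ← R5 − (9/5)·R3: [0, 0, 0]
Echelon form has 3 nonzero rows, so rank(P) = 3.
The column space has dimension equal to the rank: 3.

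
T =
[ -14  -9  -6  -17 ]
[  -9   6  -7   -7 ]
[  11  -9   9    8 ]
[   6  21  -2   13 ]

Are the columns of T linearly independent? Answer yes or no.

no

Row reduce T to echelon form.
R2 ← R2 − (9/14)·R1: [0, 165/14, -22/7, 55/14]
R3 ← R3 + (11/14)·R1: [0, -225/14, 30/7, -75/14]
R4 ← R4 + (3/7)·R1: [0, 120/7, -32/7, 40/7]
R3 ← R3 + (15/11)·R2: [0, 0, 0, 0]
R4 ← R4 − (16/11)·R2: [0, 0, 0, 0]
2 pivots among 4 columns.
Only 2 < 4 pivot columns, so the columns are linearly dependent.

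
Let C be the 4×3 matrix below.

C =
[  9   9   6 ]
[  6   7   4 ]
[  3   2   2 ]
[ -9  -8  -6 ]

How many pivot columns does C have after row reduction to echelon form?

2

Row reduce to echelon form.
R2 ← R2 − (2/3)·R1: [0, 1, 0]
R3 ← R3 − (1/3)·R1: [0, -1, 0]
R4 ← R4 + R1: [0, 1, 0]
R3 ← R3 + R2: [0, 0, 0]
R4 ← R4 − R2: [0, 0, 0]
Echelon form has 2 nonzero rows, so rank(C) = 2.
Each nonzero row contributes one pivot column: 2 pivot columns.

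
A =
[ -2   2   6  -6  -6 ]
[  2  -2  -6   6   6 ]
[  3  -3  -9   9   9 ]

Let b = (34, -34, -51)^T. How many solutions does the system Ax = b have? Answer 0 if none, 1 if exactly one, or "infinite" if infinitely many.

infinite

Row reduce the augmented matrix [A | b].
R2 ← R2 + R1: [0, 0, 0, 0, 0, 0]
R3 ← R3 + (3/2)·R1: [0, 0, 0, 0, 0, 0]
The echelon form has 1 nonzero rows, and every pivot lies in the first 5 columns, so rank(A) = rank([A|b]) = 1.
The system is consistent.
rank = 1 < 5 unknowns, so there are infinitely many solutions.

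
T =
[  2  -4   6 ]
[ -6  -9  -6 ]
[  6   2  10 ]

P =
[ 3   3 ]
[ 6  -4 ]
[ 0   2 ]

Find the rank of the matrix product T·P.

First compute TP:
[[-18,  34],
 [-72,   6],
 [ 30,  30]]
Now row reduce the product.
R2 ← R2 − (4)·R1: [0, -130]
R3 ← R3 + (5/3)·R1: [0, 260/3]
R3 ← R3 + (2/3)·R2: [0, 0]
2 nonzero rows, so rank(TP) = 2.

2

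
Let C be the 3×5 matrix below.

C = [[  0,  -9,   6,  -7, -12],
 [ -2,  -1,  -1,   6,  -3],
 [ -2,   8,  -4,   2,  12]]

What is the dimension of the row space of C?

Row reduce to echelon form.
Swap R1 ↔ R2
R3 ← R3 − R1: [0, 9, -3, -4, 15]
R3 ← R3 + R2: [0, 0, 3, -11, 3]
Echelon form has 3 nonzero rows, so rank(C) = 3.
The row space has dimension equal to the rank: 3.

3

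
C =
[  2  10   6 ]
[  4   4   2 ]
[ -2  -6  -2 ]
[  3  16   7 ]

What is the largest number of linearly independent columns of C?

3

Row reduce to echelon form.
R2 ← R2 − (2)·R1: [0, -16, -10]
R3 ← R3 + R1: [0, 4, 4]
R4 ← R4 − (3/2)·R1: [0, 1, -2]
R3 ← R3 + (1/4)·R2: [0, 0, 3/2]
R4 ← R4 + (1/16)·R2: [0, 0, -21/8]
R4 ← R4 + (7/4)·R3: [0, 0, 0]
Echelon form has 3 nonzero rows, so rank(C) = 3.
The rank gives the maximum number of linearly independent columns: 3.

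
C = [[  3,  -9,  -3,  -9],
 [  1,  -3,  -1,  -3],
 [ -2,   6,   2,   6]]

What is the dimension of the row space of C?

1

Row reduce to echelon form.
R2 ← R2 − (1/3)·R1: [0, 0, 0, 0]
R3 ← R3 + (2/3)·R1: [0, 0, 0, 0]
Echelon form has 1 nonzero row, so rank(C) = 1.
The row space has dimension equal to the rank: 1.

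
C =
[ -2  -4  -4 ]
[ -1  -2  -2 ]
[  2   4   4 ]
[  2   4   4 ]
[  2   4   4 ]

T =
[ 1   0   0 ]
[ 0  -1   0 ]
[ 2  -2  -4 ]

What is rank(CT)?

1

First compute CT:
[[-10,  12,  16],
 [ -5,   6,   8],
 [ 10, -12, -16],
 [ 10, -12, -16],
 [ 10, -12, -16]]
Now row reduce the product.
R2 ← R2 − (1/2)·R1: [0, 0, 0]
R3 ← R3 + R1: [0, 0, 0]
R4 ← R4 + R1: [0, 0, 0]
R5 ← R5 + R1: [0, 0, 0]
1 nonzero row, so rank(CT) = 1.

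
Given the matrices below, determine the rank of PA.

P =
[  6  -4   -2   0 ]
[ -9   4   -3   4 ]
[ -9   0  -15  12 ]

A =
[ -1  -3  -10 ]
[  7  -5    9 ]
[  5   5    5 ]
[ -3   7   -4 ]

2

First compute PA:
[[-44,  -8, -106],
 [ 10,  20,  95],
 [-102,  36, -33]]
Now row reduce the product.
R2 ← R2 + (5/22)·R1: [0, 200/11, 780/11]
R3 ← R3 − (51/22)·R1: [0, 600/11, 2340/11]
R3 ← R3 − (3)·R2: [0, 0, 0]
2 nonzero rows, so rank(PA) = 2.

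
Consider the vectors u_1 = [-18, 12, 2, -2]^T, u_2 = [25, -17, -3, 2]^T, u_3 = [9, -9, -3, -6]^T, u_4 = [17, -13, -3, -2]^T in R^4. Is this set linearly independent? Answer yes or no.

Form the matrix with these vectors as rows and row reduce.
R2 ← R2 + (25/18)·R1: [0, -1/3, -2/9, -7/9]
R3 ← R3 + (1/2)·R1: [0, -3, -2, -7]
R4 ← R4 + (17/18)·R1: [0, -5/3, -10/9, -35/9]
R3 ← R3 − (9)·R2: [0, 0, 0, 0]
R4 ← R4 − (5)·R2: [0, 0, 0, 0]
2 nonzero rows, so the 4 vectors span a space of dimension 2.
Since 2 < 4, the vectors are linearly dependent.

no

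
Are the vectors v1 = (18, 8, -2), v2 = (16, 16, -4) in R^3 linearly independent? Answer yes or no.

yes

Form the matrix with these vectors as rows and row reduce.
R2 ← R2 − (8/9)·R1: [0, 80/9, -20/9]
2 nonzero rows, so the 2 vectors span a space of dimension 2.
Since 2 = 2, the vectors are linearly independent.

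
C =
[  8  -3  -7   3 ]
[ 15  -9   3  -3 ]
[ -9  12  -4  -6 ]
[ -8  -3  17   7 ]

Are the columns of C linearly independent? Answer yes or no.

yes

Row reduce C to echelon form.
R2 ← R2 − (15/8)·R1: [0, -27/8, 129/8, -69/8]
R3 ← R3 + (9/8)·R1: [0, 69/8, -95/8, -21/8]
R4 ← R4 + R1: [0, -6, 10, 10]
R3 ← R3 + (23/9)·R2: [0, 0, 88/3, -74/3]
R4 ← R4 − (16/9)·R2: [0, 0, -56/3, 76/3]
R4 ← R4 + (7/11)·R3: [0, 0, 0, 106/11]
4 pivots among 4 columns.
Every column is a pivot column, so the columns are linearly independent.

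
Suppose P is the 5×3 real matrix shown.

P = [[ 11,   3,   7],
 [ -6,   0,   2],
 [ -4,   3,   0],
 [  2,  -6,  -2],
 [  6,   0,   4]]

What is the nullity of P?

0

Row reduce to echelon form.
R2 ← R2 + (6/11)·R1: [0, 18/11, 64/11]
R3 ← R3 + (4/11)·R1: [0, 45/11, 28/11]
R4 ← R4 − (2/11)·R1: [0, -72/11, -36/11]
R5 ← R5 − (6/11)·R1: [0, -18/11, 2/11]
R3 ← R3 − (5/2)·R2: [0, 0, -12]
R4 ← R4 + (4)·R2: [0, 0, 20]
R5 ← R5 + R2: [0, 0, 6]
R4 ← R4 + (5/3)·R3: [0, 0, 0]
R5 ← R5 + (1/2)·R3: [0, 0, 0]
3 nonzero rows, so rank(P) = 3.
P has 3 columns; by rank–nullity, nullity = 3 − 3 = 0.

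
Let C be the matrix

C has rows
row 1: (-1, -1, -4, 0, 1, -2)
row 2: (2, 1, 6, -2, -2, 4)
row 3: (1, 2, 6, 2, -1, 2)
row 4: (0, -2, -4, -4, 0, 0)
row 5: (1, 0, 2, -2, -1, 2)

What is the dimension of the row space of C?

2

Row reduce to echelon form.
R2 ← R2 + (2)·R1: [0, -1, -2, -2, 0, 0]
R3 ← R3 + R1: [0, 1, 2, 2, 0, 0]
R5 ← R5 + R1: [0, -1, -2, -2, 0, 0]
R3 ← R3 + R2: [0, 0, 0, 0, 0, 0]
R4 ← R4 − (2)·R2: [0, 0, 0, 0, 0, 0]
R5 ← R5 − R2: [0, 0, 0, 0, 0, 0]
Echelon form has 2 nonzero rows, so rank(C) = 2.
The row space has dimension equal to the rank: 2.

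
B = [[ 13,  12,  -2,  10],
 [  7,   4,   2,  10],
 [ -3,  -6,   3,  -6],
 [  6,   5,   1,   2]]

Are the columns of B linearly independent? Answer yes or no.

Row reduce B to echelon form.
R2 ← R2 − (7/13)·R1: [0, -32/13, 40/13, 60/13]
R3 ← R3 + (3/13)·R1: [0, -42/13, 33/13, -48/13]
R4 ← R4 − (6/13)·R1: [0, -7/13, 25/13, -34/13]
R3 ← R3 − (21/16)·R2: [0, 0, -3/2, -39/4]
R4 ← R4 − (7/32)·R2: [0, 0, 5/4, -29/8]
R4 ← R4 + (5/6)·R3: [0, 0, 0, -47/4]
4 pivots among 4 columns.
Every column is a pivot column, so the columns are linearly independent.

yes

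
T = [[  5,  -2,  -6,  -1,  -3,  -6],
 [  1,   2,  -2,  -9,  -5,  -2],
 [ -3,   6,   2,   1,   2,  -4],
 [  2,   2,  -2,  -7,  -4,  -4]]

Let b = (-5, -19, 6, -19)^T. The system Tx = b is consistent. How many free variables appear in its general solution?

2

Row reduce the augmented matrix [T | b].
R2 ← R2 − (1/5)·R1: [0, 12/5, -4/5, -44/5, -22/5, -4/5, -18]
R3 ← R3 + (3/5)·R1: [0, 24/5, -8/5, 2/5, 1/5, -38/5, 3]
R4 ← R4 − (2/5)·R1: [0, 14/5, 2/5, -33/5, -14/5, -8/5, -17]
R3 ← R3 − (2)·R2: [0, 0, 0, 18, 9, -6, 39]
R4 ← R4 − (7/6)·R2: [0, 0, 4/3, 11/3, 7/3, -2/3, 4]
Swap R3 ↔ R4
The echelon form has 4 nonzero rows, and every pivot lies in the first 6 columns, so rank(T) = rank([T|b]) = 4.
The system is consistent.
Free variables = (unknowns) − (rank) = 6 − 4 = 2.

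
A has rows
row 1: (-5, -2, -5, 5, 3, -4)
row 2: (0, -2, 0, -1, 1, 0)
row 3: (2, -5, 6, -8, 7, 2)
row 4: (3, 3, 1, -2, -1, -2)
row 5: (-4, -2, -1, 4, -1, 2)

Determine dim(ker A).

1

Row reduce to echelon form.
R3 ← R3 + (2/5)·R1: [0, -29/5, 4, -6, 41/5, 2/5]
R4 ← R4 + (3/5)·R1: [0, 9/5, -2, 1, 4/5, -22/5]
R5 ← R5 − (4/5)·R1: [0, -2/5, 3, 0, -17/5, 26/5]
R3 ← R3 − (29/10)·R2: [0, 0, 4, -31/10, 53/10, 2/5]
R4 ← R4 + (9/10)·R2: [0, 0, -2, 1/10, 17/10, -22/5]
R5 ← R5 − (1/5)·R2: [0, 0, 3, 1/5, -18/5, 26/5]
R4 ← R4 + (1/2)·R3: [0, 0, 0, -29/20, 87/20, -21/5]
R5 ← R5 − (3/4)·R3: [0, 0, 0, 101/40, -303/40, 49/10]
R5 ← R5 + (101/58)·R4: [0, 0, 0, 0, 0, -70/29]
5 nonzero rows, so rank(A) = 5.
A has 6 columns; by rank–nullity, nullity = 6 − 5 = 1.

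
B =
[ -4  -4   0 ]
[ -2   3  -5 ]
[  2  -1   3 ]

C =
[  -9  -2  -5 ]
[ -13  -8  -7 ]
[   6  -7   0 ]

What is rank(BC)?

2

First compute BC:
[[ 88,  40,  48],
 [-51,  15, -11],
 [ 13, -17,  -3]]
Now row reduce the product.
R2 ← R2 + (51/88)·R1: [0, 420/11, 185/11]
R3 ← R3 − (13/88)·R1: [0, -252/11, -111/11]
R3 ← R3 + (3/5)·R2: [0, 0, 0]
2 nonzero rows, so rank(BC) = 2.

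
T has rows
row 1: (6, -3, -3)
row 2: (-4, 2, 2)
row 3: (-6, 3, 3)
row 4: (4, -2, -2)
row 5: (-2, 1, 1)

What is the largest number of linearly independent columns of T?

1

Row reduce to echelon form.
R2 ← R2 + (2/3)·R1: [0, 0, 0]
R3 ← R3 + R1: [0, 0, 0]
R4 ← R4 − (2/3)·R1: [0, 0, 0]
R5 ← R5 + (1/3)·R1: [0, 0, 0]
Echelon form has 1 nonzero row, so rank(T) = 1.
The rank gives the maximum number of linearly independent columns: 1.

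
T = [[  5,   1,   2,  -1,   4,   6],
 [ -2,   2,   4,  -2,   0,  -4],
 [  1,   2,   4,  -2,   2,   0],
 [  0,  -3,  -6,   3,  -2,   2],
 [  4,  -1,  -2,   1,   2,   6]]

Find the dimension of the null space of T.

4

Row reduce to echelon form.
R2 ← R2 + (2/5)·R1: [0, 12/5, 24/5, -12/5, 8/5, -8/5]
R3 ← R3 − (1/5)·R1: [0, 9/5, 18/5, -9/5, 6/5, -6/5]
R5 ← R5 − (4/5)·R1: [0, -9/5, -18/5, 9/5, -6/5, 6/5]
R3 ← R3 − (3/4)·R2: [0, 0, 0, 0, 0, 0]
R4 ← R4 + (5/4)·R2: [0, 0, 0, 0, 0, 0]
R5 ← R5 + (3/4)·R2: [0, 0, 0, 0, 0, 0]
2 nonzero rows, so rank(T) = 2.
T has 6 columns; by rank–nullity, nullity = 6 − 2 = 4.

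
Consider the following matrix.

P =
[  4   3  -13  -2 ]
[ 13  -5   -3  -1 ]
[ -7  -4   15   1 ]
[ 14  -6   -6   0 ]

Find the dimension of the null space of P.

Row reduce to echelon form.
R2 ← R2 − (13/4)·R1: [0, -59/4, 157/4, 11/2]
R3 ← R3 + (7/4)·R1: [0, 5/4, -31/4, -5/2]
R4 ← R4 − (7/2)·R1: [0, -33/2, 79/2, 7]
R3 ← R3 + (5/59)·R2: [0, 0, -261/59, -120/59]
R4 ← R4 − (66/59)·R2: [0, 0, -260/59, 50/59]
R4 ← R4 − (260/261)·R3: [0, 0, 0, 250/87]
4 nonzero rows, so rank(P) = 4.
P has 4 columns; by rank–nullity, nullity = 4 − 4 = 0.

0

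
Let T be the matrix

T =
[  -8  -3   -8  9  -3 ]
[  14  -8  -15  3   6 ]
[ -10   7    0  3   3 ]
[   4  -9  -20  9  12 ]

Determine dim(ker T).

1

Row reduce to echelon form.
R2 ← R2 + (7/4)·R1: [0, -53/4, -29, 75/4, 3/4]
R3 ← R3 − (5/4)·R1: [0, 43/4, 10, -33/4, 27/4]
R4 ← R4 + (1/2)·R1: [0, -21/2, -24, 27/2, 21/2]
R3 ← R3 + (43/53)·R2: [0, 0, -717/53, 369/53, 390/53]
R4 ← R4 − (42/53)·R2: [0, 0, -54/53, -72/53, 525/53]
R4 ← R4 − (18/239)·R3: [0, 0, 0, -450/239, 2235/239]
4 nonzero rows, so rank(T) = 4.
T has 5 columns; by rank–nullity, nullity = 5 − 4 = 1.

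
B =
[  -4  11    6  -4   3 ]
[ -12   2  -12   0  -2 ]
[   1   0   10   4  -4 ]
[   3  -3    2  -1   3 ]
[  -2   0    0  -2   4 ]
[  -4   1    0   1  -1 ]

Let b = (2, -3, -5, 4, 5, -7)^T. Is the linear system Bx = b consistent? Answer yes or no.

no

Row reduce the augmented matrix [B | b].
R2 ← R2 − (3)·R1: [0, -31, -30, 12, -11, -9]
R3 ← R3 + (1/4)·R1: [0, 11/4, 23/2, 3, -13/4, -9/2]
R4 ← R4 + (3/4)·R1: [0, 21/4, 13/2, -4, 21/4, 11/2]
R5 ← R5 − (1/2)·R1: [0, -11/2, -3, 0, 5/2, 4]
R6 ← R6 − R1: [0, -10, -6, 5, -4, -9]
R3 ← R3 + (11/124)·R2: [0, 0, 274/31, 126/31, -131/31, -657/124]
R4 ← R4 + (21/124)·R2: [0, 0, 44/31, -61/31, 105/31, 493/124]
R5 ← R5 − (11/62)·R2: [0, 0, 72/31, -66/31, 138/31, 347/62]
R6 ← R6 − (10/31)·R2: [0, 0, 114/31, 35/31, -14/31, -189/31]
R4 ← R4 − (22/137)·R3: [0, 0, 0, -359/137, 557/137, 2645/548]
R5 ← R5 − (36/137)·R3: [0, 0, 0, -438/137, 762/137, 1915/274]
R6 ← R6 − (57/137)·R3: [0, 0, 0, -77/137, 179/137, -2133/548]
R5 ← R5 − (438/359)·R4: [0, 0, 0, 0, 216/359, 395/359]
R6 ← R6 − (77/359)·R4: [0, 0, 0, 0, 156/359, -1769/359]
R6 ← R6 − (13/18)·R5: [0, 0, 0, 0, 0, -103/18]
The echelon form has 6 nonzero rows; the last pivot sits in the augmented column, so rank(B) = 5 but rank([B|b]) = 6.
Since the ranks differ, the system is inconsistent.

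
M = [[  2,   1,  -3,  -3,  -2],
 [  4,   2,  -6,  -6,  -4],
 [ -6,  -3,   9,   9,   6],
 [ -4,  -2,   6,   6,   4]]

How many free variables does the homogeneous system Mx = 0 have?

4

Row reduce to echelon form.
R2 ← R2 − (2)·R1: [0, 0, 0, 0, 0]
R3 ← R3 + (3)·R1: [0, 0, 0, 0, 0]
R4 ← R4 + (2)·R1: [0, 0, 0, 0, 0]
1 nonzero row, so rank(M) = 1.
M has 5 columns; by rank–nullity, nullity = 5 − 1 = 4.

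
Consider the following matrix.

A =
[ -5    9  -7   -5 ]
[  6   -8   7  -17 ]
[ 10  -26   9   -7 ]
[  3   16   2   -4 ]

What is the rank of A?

Row reduce to echelon form.
R2 ← R2 + (6/5)·R1: [0, 14/5, -7/5, -23]
R3 ← R3 + (2)·R1: [0, -8, -5, -17]
R4 ← R4 + (3/5)·R1: [0, 107/5, -11/5, -7]
R3 ← R3 + (20/7)·R2: [0, 0, -9, -579/7]
R4 ← R4 − (107/14)·R2: [0, 0, 17/2, 2363/14]
R4 ← R4 + (17/18)·R3: [0, 0, 0, 272/3]
Echelon form has 4 nonzero rows, so rank(A) = 4.

4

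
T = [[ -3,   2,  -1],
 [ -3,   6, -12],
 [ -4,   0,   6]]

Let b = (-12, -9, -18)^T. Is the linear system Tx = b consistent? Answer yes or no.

Row reduce the augmented matrix [T | b].
R2 ← R2 − R1: [0, 4, -11, 3]
R3 ← R3 − (4/3)·R1: [0, -8/3, 22/3, -2]
R3 ← R3 + (2/3)·R2: [0, 0, 0, 0]
The echelon form has 2 nonzero rows, and every pivot lies in the first 3 columns, so rank(T) = rank([T|b]) = 2.
The system is consistent.

yes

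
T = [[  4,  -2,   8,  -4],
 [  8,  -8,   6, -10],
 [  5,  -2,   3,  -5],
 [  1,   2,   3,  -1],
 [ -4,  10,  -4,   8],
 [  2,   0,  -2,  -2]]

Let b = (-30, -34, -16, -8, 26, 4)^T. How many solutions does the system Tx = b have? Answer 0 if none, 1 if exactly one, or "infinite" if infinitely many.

1

Row reduce the augmented matrix [T | b].
R2 ← R2 − (2)·R1: [0, -4, -10, -2, 26]
R3 ← R3 − (5/4)·R1: [0, 1/2, -7, 0, 43/2]
R4 ← R4 − (1/4)·R1: [0, 5/2, 1, 0, -1/2]
R5 ← R5 + R1: [0, 8, 4, 4, -4]
R6 ← R6 − (1/2)·R1: [0, 1, -6, 0, 19]
R3 ← R3 + (1/8)·R2: [0, 0, -33/4, -1/4, 99/4]
R4 ← R4 + (5/8)·R2: [0, 0, -21/4, -5/4, 63/4]
R5 ← R5 + (2)·R2: [0, 0, -16, 0, 48]
R6 ← R6 + (1/4)·R2: [0, 0, -17/2, -1/2, 51/2]
R4 ← R4 − (7/11)·R3: [0, 0, 0, -12/11, 0]
R5 ← R5 − (64/33)·R3: [0, 0, 0, 16/33, 0]
R6 ← R6 − (34/33)·R3: [0, 0, 0, -8/33, 0]
R5 ← R5 + (4/9)·R4: [0, 0, 0, 0, 0]
R6 ← R6 − (2/9)·R4: [0, 0, 0, 0, 0]
The echelon form has 4 nonzero rows, and every pivot lies in the first 4 columns, so rank(T) = rank([T|b]) = 4.
The system is consistent.
rank = 4 = number of unknowns, so the solution is unique.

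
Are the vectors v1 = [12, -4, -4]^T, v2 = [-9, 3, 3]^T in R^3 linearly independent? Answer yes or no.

no

Form the matrix with these vectors as rows and row reduce.
R2 ← R2 + (3/4)·R1: [0, 0, 0]
1 nonzero row, so the 2 vectors span a space of dimension 1.
Since 1 < 2, the vectors are linearly dependent.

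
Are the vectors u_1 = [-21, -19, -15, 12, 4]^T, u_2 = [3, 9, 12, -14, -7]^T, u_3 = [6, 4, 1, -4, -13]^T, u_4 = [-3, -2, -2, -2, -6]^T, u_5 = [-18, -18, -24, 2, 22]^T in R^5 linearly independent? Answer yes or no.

no

Form the matrix with these vectors as rows and row reduce.
R2 ← R2 + (1/7)·R1: [0, 44/7, 69/7, -86/7, -45/7]
R3 ← R3 + (2/7)·R1: [0, -10/7, -23/7, -4/7, -83/7]
R4 ← R4 − (1/7)·R1: [0, 5/7, 1/7, -26/7, -46/7]
R5 ← R5 − (6/7)·R1: [0, -12/7, -78/7, -58/7, 130/7]
R3 ← R3 + (5/22)·R2: [0, 0, -23/22, -37/11, -293/22]
R4 ← R4 − (5/44)·R2: [0, 0, -43/44, -51/22, -257/44]
R5 ← R5 + (3/11)·R2: [0, 0, -93/11, -128/11, 185/11]
R4 ← R4 − (43/46)·R3: [0, 0, 0, 19/23, 152/23]
R5 ← R5 − (186/23)·R3: [0, 0, 0, 358/23, 2864/23]
R5 ← R5 − (358/19)·R4: [0, 0, 0, 0, 0]
4 nonzero rows, so the 5 vectors span a space of dimension 4.
Since 4 < 5, the vectors are linearly dependent.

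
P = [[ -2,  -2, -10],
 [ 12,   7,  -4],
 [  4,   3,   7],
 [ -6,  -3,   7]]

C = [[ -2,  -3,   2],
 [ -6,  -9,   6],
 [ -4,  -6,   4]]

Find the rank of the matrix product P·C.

First compute PC:
[[ 56,  84, -56],
 [-50, -75,  50],
 [-54, -81,  54],
 [  2,   3,  -2]]
Now row reduce the product.
R2 ← R2 + (25/28)·R1: [0, 0, 0]
R3 ← R3 + (27/28)·R1: [0, 0, 0]
R4 ← R4 − (1/28)·R1: [0, 0, 0]
1 nonzero row, so rank(PC) = 1.

1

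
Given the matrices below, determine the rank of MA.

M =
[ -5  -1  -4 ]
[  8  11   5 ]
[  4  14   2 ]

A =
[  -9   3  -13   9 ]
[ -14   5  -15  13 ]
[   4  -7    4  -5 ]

3

First compute MA:
[[ 43,   8,  64, -38],
 [-206,  44, -249, 190],
 [-224,  68, -254, 208]]
Now row reduce the product.
R2 ← R2 + (206/43)·R1: [0, 3540/43, 2477/43, 342/43]
R3 ← R3 + (224/43)·R1: [0, 4716/43, 3414/43, 432/43]
R3 ← R3 − (393/295)·R2: [0, 0, 783/295, -162/295]
3 nonzero rows, so rank(MA) = 3.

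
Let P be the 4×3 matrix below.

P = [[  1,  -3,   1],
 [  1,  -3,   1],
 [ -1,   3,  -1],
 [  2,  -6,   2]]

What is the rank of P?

1

Row reduce to echelon form.
R2 ← R2 − R1: [0, 0, 0]
R3 ← R3 + R1: [0, 0, 0]
R4 ← R4 − (2)·R1: [0, 0, 0]
Echelon form has 1 nonzero row, so rank(P) = 1.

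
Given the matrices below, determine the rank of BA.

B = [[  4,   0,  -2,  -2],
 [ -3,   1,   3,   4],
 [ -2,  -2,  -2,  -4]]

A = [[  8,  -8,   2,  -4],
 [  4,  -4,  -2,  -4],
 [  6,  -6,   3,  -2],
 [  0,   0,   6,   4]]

First compute BA:
[[ 20, -20, -10, -20],
 [ -2,   2,  25,  18],
 [-36,  36, -30,   4]]
Now row reduce the product.
R2 ← R2 + (1/10)·R1: [0, 0, 24, 16]
R3 ← R3 + (9/5)·R1: [0, 0, -48, -32]
R3 ← R3 + (2)·R2: [0, 0, 0, 0]
2 nonzero rows, so rank(BA) = 2.

2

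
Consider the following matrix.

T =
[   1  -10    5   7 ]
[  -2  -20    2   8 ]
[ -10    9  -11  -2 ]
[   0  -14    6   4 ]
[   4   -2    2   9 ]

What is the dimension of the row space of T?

Row reduce to echelon form.
R2 ← R2 + (2)·R1: [0, -40, 12, 22]
R3 ← R3 + (10)·R1: [0, -91, 39, 68]
R5 ← R5 − (4)·R1: [0, 38, -18, -19]
R3 ← R3 − (91/40)·R2: [0, 0, 117/10, 359/20]
R4 ← R4 − (7/20)·R2: [0, 0, 9/5, -37/10]
R5 ← R5 + (19/20)·R2: [0, 0, -33/5, 19/10]
R4 ← R4 − (2/13)·R3: [0, 0, 0, -84/13]
R5 ← R5 + (22/39)·R3: [0, 0, 0, 469/39]
R5 ← R5 + (67/36)·R4: [0, 0, 0, 0]
Echelon form has 4 nonzero rows, so rank(T) = 4.
The row space has dimension equal to the rank: 4.

4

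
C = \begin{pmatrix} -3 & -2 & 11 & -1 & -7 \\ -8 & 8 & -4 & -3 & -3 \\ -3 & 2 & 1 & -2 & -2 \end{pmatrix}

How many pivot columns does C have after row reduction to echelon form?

3

Row reduce to echelon form.
R2 ← R2 − (8/3)·R1: [0, 40/3, -100/3, -1/3, 47/3]
R3 ← R3 − R1: [0, 4, -10, -1, 5]
R3 ← R3 − (3/10)·R2: [0, 0, 0, -9/10, 3/10]
Echelon form has 3 nonzero rows, so rank(C) = 3.
Each nonzero row contributes one pivot column: 3 pivot columns.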